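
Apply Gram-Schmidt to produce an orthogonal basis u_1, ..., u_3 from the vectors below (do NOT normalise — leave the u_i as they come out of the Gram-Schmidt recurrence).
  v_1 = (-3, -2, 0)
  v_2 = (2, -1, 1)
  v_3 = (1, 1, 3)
Orthogonal basis:
  u_1 = (-3, -2, 0)
  u_2 = (14/13, -21/13, 1)
  u_3 = (-22/31, 33/31, 77/31)

Apply the Gram-Schmidt recurrence
  u_1 = v_1
  u_i = v_i − Σ_{j<i} ((v_i · u_j) / (u_j · u_j)) · u_j.

Step by step this gives:
  u_1 = (-3, -2, 0)
  u_2 = (14/13, -21/13, 1)
  u_3 = (-22/31, 33/31, 77/31)

Orthogonality check:
  u_2 · u_1 = 0 (should be 0)
  u_3 · u_1 = 0 (should be 0)
  u_3 · u_2 = 0 (should be 0)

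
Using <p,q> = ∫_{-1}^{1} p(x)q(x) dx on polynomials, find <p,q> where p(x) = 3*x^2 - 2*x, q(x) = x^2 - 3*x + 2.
<p,q> = 46/5

Expand the product: p(x)·q(x) = 3*x^4 - 11*x^3 + 12*x^2 - 4*x.
∫_{-1}^{1} of each monomial x^k gives [2/(k+1) if k even, 0 if k odd]. Integrating term-by-term (or equivalently evaluating the antiderivative F(x) = 3*x^5/5 - 11*x^4/4 + 4*x^3 - 2*x^2 at the endpoints):
  F(1) − F(−1) = -3/20 − (-187/20) = 46/5.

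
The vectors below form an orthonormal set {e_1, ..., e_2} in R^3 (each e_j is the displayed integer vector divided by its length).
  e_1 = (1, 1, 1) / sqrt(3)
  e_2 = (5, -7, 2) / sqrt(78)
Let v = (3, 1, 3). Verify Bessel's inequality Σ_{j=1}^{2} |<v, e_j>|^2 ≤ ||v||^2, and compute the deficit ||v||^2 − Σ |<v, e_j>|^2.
Σ |<v, e_j>|^2 = 245/13; ||v||^2 = 19; deficit = 2/13

Write each e_j = u_j / sqrt(<u_j, u_j>) where u_j is the displayed integer vector. Then <v, e_j> = <v, u_j> / sqrt(<u_j, u_j>), so |<v, e_j>|^2 = <v, u_j>^2 / <u_j, u_j>.
Coefficients: <v, e_1> = 7/sqrt(3), <v, e_2> = 14/sqrt(78).
Square and sum: Σ |<v, e_j>|^2 = 245/13.
Compute ||v||^2 = v·v = 19.
Deficit = 19 − 245/13 = 2/13 ≥ 0, confirming Bessel's inequality. (The deficit equals ||v − Σ <v,e_j> e_j||^2, the squared distance from v to span{e_j}.)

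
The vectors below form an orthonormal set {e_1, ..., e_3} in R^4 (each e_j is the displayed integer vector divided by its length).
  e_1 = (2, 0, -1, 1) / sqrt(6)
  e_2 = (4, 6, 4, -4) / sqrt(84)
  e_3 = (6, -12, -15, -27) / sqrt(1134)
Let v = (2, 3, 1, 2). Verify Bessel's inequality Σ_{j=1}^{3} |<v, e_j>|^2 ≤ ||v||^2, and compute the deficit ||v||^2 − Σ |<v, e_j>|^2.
Σ |<v, e_j>|^2 = 158/9; ||v||^2 = 18; deficit = 4/9

Write each e_j = u_j / sqrt(<u_j, u_j>) where u_j is the displayed integer vector. Then <v, e_j> = <v, u_j> / sqrt(<u_j, u_j>), so |<v, e_j>|^2 = <v, u_j>^2 / <u_j, u_j>.
Coefficients: <v, e_1> = 5/sqrt(6), <v, e_2> = 22/sqrt(84), <v, e_3> = -93/sqrt(1134).
Square and sum: Σ |<v, e_j>|^2 = 158/9.
Compute ||v||^2 = v·v = 18.
Deficit = 18 − 158/9 = 4/9 ≥ 0, confirming Bessel's inequality. (The deficit equals ||v − Σ <v,e_j> e_j||^2, the squared distance from v to span{e_j}.)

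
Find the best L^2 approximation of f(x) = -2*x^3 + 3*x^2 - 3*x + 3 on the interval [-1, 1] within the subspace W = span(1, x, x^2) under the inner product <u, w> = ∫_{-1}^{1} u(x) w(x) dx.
g(x) = 3*x^2 - 21*x/5 + 3

The best approximation g ∈ W is the orthogonal projection of f onto W. Writing g = a_0 + a_1 x + a_2 x^2, the coefficients solve the normal equations G · a = b where
  G_{ij} = <φ_i, φ_j> and b_i = <f, φ_i>, with φ_0 = 1, φ_1 = x, φ_2 = x^2.
G =
  [2, 0, 2/3]
  [0, 2/3, 0]
  [2/3, 0, 2/5],
b = (8, -14/5, 16/5).
Solving gives a_0 = 3, a_1 = -21/5, a_2 = 3, so
  g(x) = 3*x^2 - 21*x/5 + 3.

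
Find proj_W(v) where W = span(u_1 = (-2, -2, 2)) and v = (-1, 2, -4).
proj_W(v) = (5/3, 5/3, -5/3)

Set up U = [u_1 | ... | u_1] ∈ R^(3×1). The projector onto W = col(U) is P = U (U^T U)^(-1) U^T.
Compute U^T U =
  [12],
and U^T v = (-10).
Solve U^T U · c = U^T v for the coefficients: c = (-5/6). The projection is proj_W(v) = U c.
Check: (v - proj_W(v)) · u_1 = 0  (should be 0).
Result: proj_W(v) = (5/3, 5/3, -5/3).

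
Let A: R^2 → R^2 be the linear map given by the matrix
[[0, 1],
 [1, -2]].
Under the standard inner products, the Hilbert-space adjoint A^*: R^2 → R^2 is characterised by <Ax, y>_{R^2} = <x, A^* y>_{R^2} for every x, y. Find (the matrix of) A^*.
A^* = A^T =
[[0, 1],
 [1, -2]]

For real matrices with standard dot products, the defining identity <Ax, y> = <x, A^* y> gives (Ax)^T y = x^T (A^*) y, i.e. x^T A^T y = x^T (A^*) y. Since this holds for all x, y, we must have A^* = A^T. Therefore
A^* =
[[0, 1],
 [1, -2]].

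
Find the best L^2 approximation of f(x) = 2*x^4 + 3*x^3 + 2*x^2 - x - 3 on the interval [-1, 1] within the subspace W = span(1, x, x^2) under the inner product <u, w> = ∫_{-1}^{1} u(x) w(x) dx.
g(x) = 26*x^2/7 + 4*x/5 - 111/35

The best approximation g ∈ W is the orthogonal projection of f onto W. Writing g = a_0 + a_1 x + a_2 x^2, the coefficients solve the normal equations G · a = b where
  G_{ij} = <φ_i, φ_j> and b_i = <f, φ_i>, with φ_0 = 1, φ_1 = x, φ_2 = x^2.
G =
  [2, 0, 2/3]
  [0, 2/3, 0]
  [2/3, 0, 2/5],
b = (-58/15, 8/15, -22/35).
Solving gives a_0 = -111/35, a_1 = 4/5, a_2 = 26/7, so
  g(x) = 26*x^2/7 + 4*x/5 - 111/35.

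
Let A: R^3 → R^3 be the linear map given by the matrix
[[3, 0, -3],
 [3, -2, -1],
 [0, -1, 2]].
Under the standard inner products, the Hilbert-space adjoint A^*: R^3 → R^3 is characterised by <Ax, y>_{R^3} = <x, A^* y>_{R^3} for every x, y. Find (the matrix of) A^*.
A^* = A^T =
[[3, 3, 0],
 [0, -2, -1],
 [-3, -1, 2]]

For real matrices with standard dot products, the defining identity <Ax, y> = <x, A^* y> gives (Ax)^T y = x^T (A^*) y, i.e. x^T A^T y = x^T (A^*) y. Since this holds for all x, y, we must have A^* = A^T. Therefore
A^* =
[[3, 3, 0],
 [0, -2, -1],
 [-3, -1, 2]].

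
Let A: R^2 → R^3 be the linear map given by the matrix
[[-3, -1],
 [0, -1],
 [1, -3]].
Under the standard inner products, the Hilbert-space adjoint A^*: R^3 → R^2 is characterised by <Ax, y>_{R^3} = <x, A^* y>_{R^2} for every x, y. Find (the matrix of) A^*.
A^* = A^T =
[[-3, 0, 1],
 [-1, -1, -3]]

For real matrices with standard dot products, the defining identity <Ax, y> = <x, A^* y> gives (Ax)^T y = x^T (A^*) y, i.e. x^T A^T y = x^T (A^*) y. Since this holds for all x, y, we must have A^* = A^T. Therefore
A^* =
[[-3, 0, 1],
 [-1, -1, -3]].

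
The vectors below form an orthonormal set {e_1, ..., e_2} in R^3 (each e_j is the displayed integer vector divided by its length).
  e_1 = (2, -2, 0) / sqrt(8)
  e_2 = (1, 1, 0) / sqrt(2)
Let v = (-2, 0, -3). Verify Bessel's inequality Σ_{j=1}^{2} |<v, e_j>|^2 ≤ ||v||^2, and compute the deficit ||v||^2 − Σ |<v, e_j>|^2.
Σ |<v, e_j>|^2 = 4; ||v||^2 = 13; deficit = 9

Write each e_j = u_j / sqrt(<u_j, u_j>) where u_j is the displayed integer vector. Then <v, e_j> = <v, u_j> / sqrt(<u_j, u_j>), so |<v, e_j>|^2 = <v, u_j>^2 / <u_j, u_j>.
Coefficients: <v, e_1> = -4/sqrt(8), <v, e_2> = -2/sqrt(2).
Square and sum: Σ |<v, e_j>|^2 = 4.
Compute ||v||^2 = v·v = 13.
Deficit = 13 − 4 = 9 ≥ 0, confirming Bessel's inequality. (The deficit equals ||v − Σ <v,e_j> e_j||^2, the squared distance from v to span{e_j}.)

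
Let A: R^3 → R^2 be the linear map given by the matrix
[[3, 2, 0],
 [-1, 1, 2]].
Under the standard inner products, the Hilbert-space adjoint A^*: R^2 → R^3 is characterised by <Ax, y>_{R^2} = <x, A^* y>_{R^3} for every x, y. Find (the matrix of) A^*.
A^* = A^T =
[[3, -1],
 [2, 1],
 [0, 2]]

For real matrices with standard dot products, the defining identity <Ax, y> = <x, A^* y> gives (Ax)^T y = x^T (A^*) y, i.e. x^T A^T y = x^T (A^*) y. Since this holds for all x, y, we must have A^* = A^T. Therefore
A^* =
[[3, -1],
 [2, 1],
 [0, 2]].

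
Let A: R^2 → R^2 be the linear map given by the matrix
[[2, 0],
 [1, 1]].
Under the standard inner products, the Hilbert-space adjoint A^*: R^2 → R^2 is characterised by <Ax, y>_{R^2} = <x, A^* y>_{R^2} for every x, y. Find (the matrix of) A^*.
A^* = A^T =
[[2, 1],
 [0, 1]]

For real matrices with standard dot products, the defining identity <Ax, y> = <x, A^* y> gives (Ax)^T y = x^T (A^*) y, i.e. x^T A^T y = x^T (A^*) y. Since this holds for all x, y, we must have A^* = A^T. Therefore
A^* =
[[2, 1],
 [0, 1]].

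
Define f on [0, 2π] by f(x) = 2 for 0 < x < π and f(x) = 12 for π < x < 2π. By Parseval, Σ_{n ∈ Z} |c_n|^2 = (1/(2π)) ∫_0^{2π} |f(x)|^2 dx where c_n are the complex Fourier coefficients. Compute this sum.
Σ |c_n|^2 = 74

Parseval equates the L^2 energy of f (normalised by 1/(2π)) with the ℓ^2 sum of its Fourier coefficients: (1/(2π)) ∫_0^{2π} |f|^2 = Σ |c_n|^2.
Compute the left side: (1/(2π)) [∫_0^π 2^2 dx + ∫_π^{2π} 12^2 dx] = (1/(2π)) · (4π + 144π) = (4 + 144)/2 = 74.
So Σ_{n ∈ Z} |c_n|^2 = 74.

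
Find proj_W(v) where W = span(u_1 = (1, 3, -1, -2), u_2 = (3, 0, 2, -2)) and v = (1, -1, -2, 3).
proj_W(v) = (-146/115, -201/230, -83/230, 142/115)

Set up U = [u_1 | ... | u_2] ∈ R^(4×2). The projector onto W = col(U) is P = U (U^T U)^(-1) U^T.
Compute U^T U =
  [15, 5]
  [5, 17],
and U^T v = (-6, -7).
Solve U^T U · c = U^T v for the coefficients: c = (-67/230, -15/46). The projection is proj_W(v) = U c.
Check: (v - proj_W(v)) · u_1 = 0  (should be 0).
Check: (v - proj_W(v)) · u_2 = 0  (should be 0).
Result: proj_W(v) = (-146/115, -201/230, -83/230, 142/115).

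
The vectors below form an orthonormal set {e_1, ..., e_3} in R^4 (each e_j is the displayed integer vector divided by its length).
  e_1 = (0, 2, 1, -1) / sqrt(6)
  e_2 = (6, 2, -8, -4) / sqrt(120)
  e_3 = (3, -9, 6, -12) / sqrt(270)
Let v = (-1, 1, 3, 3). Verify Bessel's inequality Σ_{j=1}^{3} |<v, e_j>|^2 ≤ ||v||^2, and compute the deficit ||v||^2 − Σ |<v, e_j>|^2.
Σ |<v, e_j>|^2 = 52/3; ||v||^2 = 20; deficit = 8/3

Write each e_j = u_j / sqrt(<u_j, u_j>) where u_j is the displayed integer vector. Then <v, e_j> = <v, u_j> / sqrt(<u_j, u_j>), so |<v, e_j>|^2 = <v, u_j>^2 / <u_j, u_j>.
Coefficients: <v, e_1> = 2/sqrt(6), <v, e_2> = -40/sqrt(120), <v, e_3> = -30/sqrt(270).
Square and sum: Σ |<v, e_j>|^2 = 52/3.
Compute ||v||^2 = v·v = 20.
Deficit = 20 − 52/3 = 8/3 ≥ 0, confirming Bessel's inequality. (The deficit equals ||v − Σ <v,e_j> e_j||^2, the squared distance from v to span{e_j}.)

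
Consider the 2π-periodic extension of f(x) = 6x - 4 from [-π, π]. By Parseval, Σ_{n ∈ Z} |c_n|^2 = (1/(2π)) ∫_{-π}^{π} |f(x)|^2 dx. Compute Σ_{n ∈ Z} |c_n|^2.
Σ |c_n|^2 = 12π^2 + 16

Expand and integrate term by term over [-π, π]:
  ∫ (6x)^2 dx = 36·(2π^3/3); ∫ 2·6·(-4)·x dx = 0 (odd integrand); ∫ (-4)^2 dx = 16·2π.
So (1/(2π)) ∫_{-π}^{π} (6x - 4)^2 dx = 36π^2/3 + 16 = 12π^2 + 16.
Parseval ⇒ Σ |c_n|^2 = 12π^2 + 16.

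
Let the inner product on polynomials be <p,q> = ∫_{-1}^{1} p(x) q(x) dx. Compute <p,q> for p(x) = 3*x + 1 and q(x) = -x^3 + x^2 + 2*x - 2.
<p,q> = -8/15

Expand the product: p(x)·q(x) = -3*x^4 + 2*x^3 + 7*x^2 - 4*x - 2.
∫_{-1}^{1} of each monomial x^k gives [2/(k+1) if k even, 0 if k odd]. Integrating term-by-term (or equivalently evaluating the antiderivative F(x) = -3*x^5/5 + x^4/2 + 7*x^3/3 - 2*x^2 - 2*x at the endpoints):
  F(1) − F(−1) = -53/30 − (-37/30) = -8/15.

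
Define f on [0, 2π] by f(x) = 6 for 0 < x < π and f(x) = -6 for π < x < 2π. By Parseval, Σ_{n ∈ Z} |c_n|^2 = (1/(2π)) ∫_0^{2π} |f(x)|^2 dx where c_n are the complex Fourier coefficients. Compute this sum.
Σ |c_n|^2 = 36

Parseval equates the L^2 energy of f (normalised by 1/(2π)) with the ℓ^2 sum of its Fourier coefficients: (1/(2π)) ∫_0^{2π} |f|^2 = Σ |c_n|^2.
Compute the left side: (1/(2π)) [∫_0^π 6^2 dx + ∫_π^{2π} (-6)^2 dx] = (1/(2π)) · (36π + 36π) = (36 + 36)/2 = 36.
So Σ_{n ∈ Z} |c_n|^2 = 36.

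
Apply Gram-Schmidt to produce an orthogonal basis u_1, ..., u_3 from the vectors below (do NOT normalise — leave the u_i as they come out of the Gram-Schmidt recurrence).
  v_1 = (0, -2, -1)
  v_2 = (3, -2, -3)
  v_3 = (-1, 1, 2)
Orthogonal basis:
  u_1 = (0, -2, -1)
  u_2 = (3, 4/5, -8/5)
  u_3 = (20/61, -15/61, 30/61)

Apply the Gram-Schmidt recurrence
  u_1 = v_1
  u_i = v_i − Σ_{j<i} ((v_i · u_j) / (u_j · u_j)) · u_j.

Step by step this gives:
  u_1 = (0, -2, -1)
  u_2 = (3, 4/5, -8/5)
  u_3 = (20/61, -15/61, 30/61)

Orthogonality check:
  u_2 · u_1 = 0 (should be 0)
  u_3 · u_1 = 0 (should be 0)
  u_3 · u_2 = 0 (should be 0)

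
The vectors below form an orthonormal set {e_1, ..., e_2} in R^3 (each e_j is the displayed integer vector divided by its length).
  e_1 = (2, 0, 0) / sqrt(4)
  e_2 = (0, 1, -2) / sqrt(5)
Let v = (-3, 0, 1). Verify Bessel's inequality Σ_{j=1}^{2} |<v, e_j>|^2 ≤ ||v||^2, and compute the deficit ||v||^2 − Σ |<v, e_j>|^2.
Σ |<v, e_j>|^2 = 49/5; ||v||^2 = 10; deficit = 1/5

Write each e_j = u_j / sqrt(<u_j, u_j>) where u_j is the displayed integer vector. Then <v, e_j> = <v, u_j> / sqrt(<u_j, u_j>), so |<v, e_j>|^2 = <v, u_j>^2 / <u_j, u_j>.
Coefficients: <v, e_1> = -6/sqrt(4), <v, e_2> = -2/sqrt(5).
Square and sum: Σ |<v, e_j>|^2 = 49/5.
Compute ||v||^2 = v·v = 10.
Deficit = 10 − 49/5 = 1/5 ≥ 0, confirming Bessel's inequality. (The deficit equals ||v − Σ <v,e_j> e_j||^2, the squared distance from v to span{e_j}.)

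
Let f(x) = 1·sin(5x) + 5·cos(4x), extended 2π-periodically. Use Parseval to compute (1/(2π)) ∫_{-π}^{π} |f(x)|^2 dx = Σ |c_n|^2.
Σ |c_n|^2 = 13

Expand |f|^2 and use orthogonality of {sin(nx), cos(mx)} on [-π, π]:
  ∫_{-π}^{π} sin(nx)^2 dx = π, ∫ cos(mx)^2 dx = π, and cross terms integrate to 0.
So ∫_{-π}^{π} f(x)^2 dx = 1^2 · π + 5^2 · π = (1 + 25)π.
Divide by 2π: (1 + 25)/2 = 13.
By Parseval, this equals Σ |c_n|^2.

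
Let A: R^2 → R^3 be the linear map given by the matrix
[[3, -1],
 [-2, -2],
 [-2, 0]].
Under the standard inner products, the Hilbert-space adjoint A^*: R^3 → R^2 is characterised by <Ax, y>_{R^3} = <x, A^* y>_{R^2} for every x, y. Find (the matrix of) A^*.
A^* = A^T =
[[3, -2, -2],
 [-1, -2, 0]]

For real matrices with standard dot products, the defining identity <Ax, y> = <x, A^* y> gives (Ax)^T y = x^T (A^*) y, i.e. x^T A^T y = x^T (A^*) y. Since this holds for all x, y, we must have A^* = A^T. Therefore
A^* =
[[3, -2, -2],
 [-1, -2, 0]].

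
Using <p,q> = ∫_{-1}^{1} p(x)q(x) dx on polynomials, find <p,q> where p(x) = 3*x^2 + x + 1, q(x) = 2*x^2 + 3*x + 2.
<p,q> = 206/15

Expand the product: p(x)·q(x) = 6*x^4 + 11*x^3 + 11*x^2 + 5*x + 2.
∫_{-1}^{1} of each monomial x^k gives [2/(k+1) if k even, 0 if k odd]. Integrating term-by-term (or equivalently evaluating the antiderivative F(x) = 6*x^5/5 + 11*x^4/4 + 11*x^3/3 + 5*x^2/2 + 2*x at the endpoints):
  F(1) − F(−1) = 727/60 − (-97/60) = 206/15.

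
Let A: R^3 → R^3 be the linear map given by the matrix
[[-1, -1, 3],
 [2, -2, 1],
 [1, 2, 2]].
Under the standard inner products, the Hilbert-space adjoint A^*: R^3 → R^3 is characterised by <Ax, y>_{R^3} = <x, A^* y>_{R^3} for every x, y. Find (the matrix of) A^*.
A^* = A^T =
[[-1, 2, 1],
 [-1, -2, 2],
 [3, 1, 2]]

For real matrices with standard dot products, the defining identity <Ax, y> = <x, A^* y> gives (Ax)^T y = x^T (A^*) y, i.e. x^T A^T y = x^T (A^*) y. Since this holds for all x, y, we must have A^* = A^T. Therefore
A^* =
[[-1, 2, 1],
 [-1, -2, 2],
 [3, 1, 2]].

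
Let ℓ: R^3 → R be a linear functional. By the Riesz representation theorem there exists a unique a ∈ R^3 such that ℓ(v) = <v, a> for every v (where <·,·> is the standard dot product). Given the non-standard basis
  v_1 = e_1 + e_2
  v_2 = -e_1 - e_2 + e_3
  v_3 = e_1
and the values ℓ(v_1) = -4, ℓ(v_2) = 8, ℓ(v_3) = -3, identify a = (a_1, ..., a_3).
a = (-3, -1, 4)

Write a = (a_1, ..., a_3) in the standard basis. For each basis vector v_i, ℓ(v_i) = <v_i, a> is a linear equation in the a_j's. Collect the n equations into a matrix system V a = ℓ, where row i of V is v_i (expressed in the standard basis). Since V is invertible (lower-triangular with 1s on the diagonal, up to permutation), solve by back-substitution:
  V =
[[1, 1, 0],
 [-1, -1, 1],
 [1, 0, 0]]
  V a = (-4, 8, -3)
Solving gives a = (-3, -1, 4).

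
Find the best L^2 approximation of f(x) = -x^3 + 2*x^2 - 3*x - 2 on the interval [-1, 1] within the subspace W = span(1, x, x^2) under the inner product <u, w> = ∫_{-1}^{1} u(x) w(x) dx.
g(x) = 2*x^2 - 18*x/5 - 2

The best approximation g ∈ W is the orthogonal projection of f onto W. Writing g = a_0 + a_1 x + a_2 x^2, the coefficients solve the normal equations G · a = b where
  G_{ij} = <φ_i, φ_j> and b_i = <f, φ_i>, with φ_0 = 1, φ_1 = x, φ_2 = x^2.
G =
  [2, 0, 2/3]
  [0, 2/3, 0]
  [2/3, 0, 2/5],
b = (-8/3, -12/5, -8/15).
Solving gives a_0 = -2, a_1 = -18/5, a_2 = 2, so
  g(x) = 2*x^2 - 18*x/5 - 2.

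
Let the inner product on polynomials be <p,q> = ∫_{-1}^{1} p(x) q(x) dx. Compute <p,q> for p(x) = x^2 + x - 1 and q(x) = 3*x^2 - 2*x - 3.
<p,q> = 28/15

Expand the product: p(x)·q(x) = 3*x^4 + x^3 - 8*x^2 - x + 3.
∫_{-1}^{1} of each monomial x^k gives [2/(k+1) if k even, 0 if k odd]. Integrating term-by-term (or equivalently evaluating the antiderivative F(x) = 3*x^5/5 + x^4/4 - 8*x^3/3 - x^2/2 + 3*x at the endpoints):
  F(1) − F(−1) = 41/60 − (-71/60) = 28/15.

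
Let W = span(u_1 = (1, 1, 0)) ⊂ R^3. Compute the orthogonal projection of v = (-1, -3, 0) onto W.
proj_W(v) = (-2, -2, 0)

Set up U = [u_1 | ... | u_1] ∈ R^(3×1). The projector onto W = col(U) is P = U (U^T U)^(-1) U^T.
Compute U^T U =
  [2],
and U^T v = (-4).
Solve U^T U · c = U^T v for the coefficients: c = (-2). The projection is proj_W(v) = U c.
Check: (v - proj_W(v)) · u_1 = 0  (should be 0).
Result: proj_W(v) = (-2, -2, 0).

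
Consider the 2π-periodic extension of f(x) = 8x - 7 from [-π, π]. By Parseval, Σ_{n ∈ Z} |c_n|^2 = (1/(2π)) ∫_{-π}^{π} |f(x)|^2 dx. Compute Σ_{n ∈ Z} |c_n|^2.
Σ |c_n|^2 = 64π^2/3 + 49

Expand and integrate term by term over [-π, π]:
  ∫ (8x)^2 dx = 64·(2π^3/3); ∫ 2·8·(-7)·x dx = 0 (odd integrand); ∫ (-7)^2 dx = 49·2π.
So (1/(2π)) ∫_{-π}^{π} (8x - 7)^2 dx = 64π^2/3 + 49 = 64π^2/3 + 49.
Parseval ⇒ Σ |c_n|^2 = 64π^2/3 + 49.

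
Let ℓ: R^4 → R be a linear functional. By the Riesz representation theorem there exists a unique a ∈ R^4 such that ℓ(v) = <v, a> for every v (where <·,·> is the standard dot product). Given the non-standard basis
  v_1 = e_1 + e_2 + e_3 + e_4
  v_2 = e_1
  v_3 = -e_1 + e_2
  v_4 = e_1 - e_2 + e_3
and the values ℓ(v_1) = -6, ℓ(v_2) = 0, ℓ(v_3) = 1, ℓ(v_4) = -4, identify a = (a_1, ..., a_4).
a = (0, 1, -3, -4)

Write a = (a_1, ..., a_4) in the standard basis. For each basis vector v_i, ℓ(v_i) = <v_i, a> is a linear equation in the a_j's. Collect the n equations into a matrix system V a = ℓ, where row i of V is v_i (expressed in the standard basis). Since V is invertible (lower-triangular with 1s on the diagonal, up to permutation), solve by back-substitution:
  V =
[[1, 1, 1, 1],
 [1, 0, 0, 0],
 [-1, 1, 0, 0],
 [1, -1, 1, 0]]
  V a = (-6, 0, 1, -4)
Solving gives a = (0, 1, -3, -4).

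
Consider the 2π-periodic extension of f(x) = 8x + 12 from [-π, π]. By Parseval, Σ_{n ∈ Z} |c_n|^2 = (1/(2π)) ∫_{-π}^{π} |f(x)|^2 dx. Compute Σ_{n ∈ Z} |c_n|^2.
Σ |c_n|^2 = 64π^2/3 + 144

Expand and integrate term by term over [-π, π]:
  ∫ (8x)^2 dx = 64·(2π^3/3); ∫ 2·8·(12)·x dx = 0 (odd integrand); ∫ 12^2 dx = 144·2π.
So (1/(2π)) ∫_{-π}^{π} (8x + 12)^2 dx = 64π^2/3 + 144 = 64π^2/3 + 144.
Parseval ⇒ Σ |c_n|^2 = 64π^2/3 + 144.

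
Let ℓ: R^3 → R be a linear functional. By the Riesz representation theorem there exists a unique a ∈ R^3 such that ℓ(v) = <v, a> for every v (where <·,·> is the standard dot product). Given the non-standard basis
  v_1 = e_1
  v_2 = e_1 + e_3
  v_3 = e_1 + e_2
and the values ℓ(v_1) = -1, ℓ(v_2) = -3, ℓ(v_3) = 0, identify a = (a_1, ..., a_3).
a = (-1, 1, -2)

Write a = (a_1, ..., a_3) in the standard basis. For each basis vector v_i, ℓ(v_i) = <v_i, a> is a linear equation in the a_j's. Collect the n equations into a matrix system V a = ℓ, where row i of V is v_i (expressed in the standard basis). Since V is invertible (lower-triangular with 1s on the diagonal, up to permutation), solve by back-substitution:
  V =
[[1, 0, 0],
 [1, 0, 1],
 [1, 1, 0]]
  V a = (-1, -3, 0)
Solving gives a = (-1, 1, -2).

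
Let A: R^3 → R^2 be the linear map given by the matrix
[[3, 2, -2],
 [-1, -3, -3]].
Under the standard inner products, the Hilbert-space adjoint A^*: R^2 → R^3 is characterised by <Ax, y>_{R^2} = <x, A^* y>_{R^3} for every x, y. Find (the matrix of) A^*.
A^* = A^T =
[[3, -1],
 [2, -3],
 [-2, -3]]

For real matrices with standard dot products, the defining identity <Ax, y> = <x, A^* y> gives (Ax)^T y = x^T (A^*) y, i.e. x^T A^T y = x^T (A^*) y. Since this holds for all x, y, we must have A^* = A^T. Therefore
A^* =
[[3, -1],
 [2, -3],
 [-2, -3]].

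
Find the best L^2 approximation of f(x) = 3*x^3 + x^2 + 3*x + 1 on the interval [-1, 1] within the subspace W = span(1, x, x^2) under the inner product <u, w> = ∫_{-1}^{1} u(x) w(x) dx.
g(x) = x^2 + 24*x/5 + 1

The best approximation g ∈ W is the orthogonal projection of f onto W. Writing g = a_0 + a_1 x + a_2 x^2, the coefficients solve the normal equations G · a = b where
  G_{ij} = <φ_i, φ_j> and b_i = <f, φ_i>, with φ_0 = 1, φ_1 = x, φ_2 = x^2.
G =
  [2, 0, 2/3]
  [0, 2/3, 0]
  [2/3, 0, 2/5],
b = (8/3, 16/5, 16/15).
Solving gives a_0 = 1, a_1 = 24/5, a_2 = 1, so
  g(x) = x^2 + 24*x/5 + 1.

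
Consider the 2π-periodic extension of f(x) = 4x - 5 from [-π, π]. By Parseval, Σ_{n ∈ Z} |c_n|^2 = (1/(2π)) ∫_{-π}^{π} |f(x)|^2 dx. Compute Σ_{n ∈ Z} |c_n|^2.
Σ |c_n|^2 = 16π^2/3 + 25

Expand and integrate term by term over [-π, π]:
  ∫ (4x)^2 dx = 16·(2π^3/3); ∫ 2·4·(-5)·x dx = 0 (odd integrand); ∫ (-5)^2 dx = 25·2π.
So (1/(2π)) ∫_{-π}^{π} (4x - 5)^2 dx = 16π^2/3 + 25 = 16π^2/3 + 25.
Parseval ⇒ Σ |c_n|^2 = 16π^2/3 + 25.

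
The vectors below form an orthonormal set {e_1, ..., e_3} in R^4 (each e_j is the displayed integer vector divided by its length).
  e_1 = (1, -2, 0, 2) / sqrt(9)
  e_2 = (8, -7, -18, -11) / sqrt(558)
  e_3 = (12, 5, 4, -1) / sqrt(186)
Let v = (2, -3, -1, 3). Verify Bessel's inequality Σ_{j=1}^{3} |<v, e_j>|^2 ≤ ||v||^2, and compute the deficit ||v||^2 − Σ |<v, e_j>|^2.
Σ |<v, e_j>|^2 = 68/3; ||v||^2 = 23; deficit = 1/3

Write each e_j = u_j / sqrt(<u_j, u_j>) where u_j is the displayed integer vector. Then <v, e_j> = <v, u_j> / sqrt(<u_j, u_j>), so |<v, e_j>|^2 = <v, u_j>^2 / <u_j, u_j>.
Coefficients: <v, e_1> = 14/sqrt(9), <v, e_2> = 22/sqrt(558), <v, e_3> = 2/sqrt(186).
Square and sum: Σ |<v, e_j>|^2 = 68/3.
Compute ||v||^2 = v·v = 23.
Deficit = 23 − 68/3 = 1/3 ≥ 0, confirming Bessel's inequality. (The deficit equals ||v − Σ <v,e_j> e_j||^2, the squared distance from v to span{e_j}.)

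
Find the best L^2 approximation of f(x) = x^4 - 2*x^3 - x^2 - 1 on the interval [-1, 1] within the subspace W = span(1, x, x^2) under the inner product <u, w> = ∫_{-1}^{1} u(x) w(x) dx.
g(x) = -x^2/7 - 6*x/5 - 38/35

The best approximation g ∈ W is the orthogonal projection of f onto W. Writing g = a_0 + a_1 x + a_2 x^2, the coefficients solve the normal equations G · a = b where
  G_{ij} = <φ_i, φ_j> and b_i = <f, φ_i>, with φ_0 = 1, φ_1 = x, φ_2 = x^2.
G =
  [2, 0, 2/3]
  [0, 2/3, 0]
  [2/3, 0, 2/5],
b = (-34/15, -4/5, -82/105).
Solving gives a_0 = -38/35, a_1 = -6/5, a_2 = -1/7, so
  g(x) = -x^2/7 - 6*x/5 - 38/35.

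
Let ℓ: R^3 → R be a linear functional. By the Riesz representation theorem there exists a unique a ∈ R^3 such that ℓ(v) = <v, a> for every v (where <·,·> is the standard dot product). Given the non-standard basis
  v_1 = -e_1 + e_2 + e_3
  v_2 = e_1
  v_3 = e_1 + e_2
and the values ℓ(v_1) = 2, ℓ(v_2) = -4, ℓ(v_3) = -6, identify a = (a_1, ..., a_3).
a = (-4, -2, 0)

Write a = (a_1, ..., a_3) in the standard basis. For each basis vector v_i, ℓ(v_i) = <v_i, a> is a linear equation in the a_j's. Collect the n equations into a matrix system V a = ℓ, where row i of V is v_i (expressed in the standard basis). Since V is invertible (lower-triangular with 1s on the diagonal, up to permutation), solve by back-substitution:
  V =
[[-1, 1, 1],
 [1, 0, 0],
 [1, 1, 0]]
  V a = (2, -4, -6)
Solving gives a = (-4, -2, 0).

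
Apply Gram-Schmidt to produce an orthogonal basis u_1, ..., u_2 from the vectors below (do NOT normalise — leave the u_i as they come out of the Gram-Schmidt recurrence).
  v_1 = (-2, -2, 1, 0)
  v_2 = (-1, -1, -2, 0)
Orthogonal basis:
  u_1 = (-2, -2, 1, 0)
  u_2 = (-5/9, -5/9, -20/9, 0)

Apply the Gram-Schmidt recurrence
  u_1 = v_1
  u_i = v_i − Σ_{j<i} ((v_i · u_j) / (u_j · u_j)) · u_j.

Step by step this gives:
  u_1 = (-2, -2, 1, 0)
  u_2 = (-5/9, -5/9, -20/9, 0)

Orthogonality check:
  u_2 · u_1 = 0 (should be 0)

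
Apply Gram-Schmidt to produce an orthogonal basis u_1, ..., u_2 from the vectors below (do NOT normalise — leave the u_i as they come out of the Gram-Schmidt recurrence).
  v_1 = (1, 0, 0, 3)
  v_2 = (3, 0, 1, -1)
Orthogonal basis:
  u_1 = (1, 0, 0, 3)
  u_2 = (3, 0, 1, -1)

Apply the Gram-Schmidt recurrence
  u_1 = v_1
  u_i = v_i − Σ_{j<i} ((v_i · u_j) / (u_j · u_j)) · u_j.

Step by step this gives:
  u_1 = (1, 0, 0, 3)
  u_2 = (3, 0, 1, -1)

Orthogonality check:
  u_2 · u_1 = 0 (should be 0)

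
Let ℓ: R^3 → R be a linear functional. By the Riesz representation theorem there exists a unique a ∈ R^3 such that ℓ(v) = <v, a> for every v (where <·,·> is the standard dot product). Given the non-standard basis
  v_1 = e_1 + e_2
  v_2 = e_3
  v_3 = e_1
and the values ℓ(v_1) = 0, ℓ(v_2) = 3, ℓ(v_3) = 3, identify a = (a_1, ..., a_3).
a = (3, -3, 3)

Write a = (a_1, ..., a_3) in the standard basis. For each basis vector v_i, ℓ(v_i) = <v_i, a> is a linear equation in the a_j's. Collect the n equations into a matrix system V a = ℓ, where row i of V is v_i (expressed in the standard basis). Since V is invertible (lower-triangular with 1s on the diagonal, up to permutation), solve by back-substitution:
  V =
[[1, 1, 0],
 [0, 0, 1],
 [1, 0, 0]]
  V a = (0, 3, 3)
Solving gives a = (3, -3, 3).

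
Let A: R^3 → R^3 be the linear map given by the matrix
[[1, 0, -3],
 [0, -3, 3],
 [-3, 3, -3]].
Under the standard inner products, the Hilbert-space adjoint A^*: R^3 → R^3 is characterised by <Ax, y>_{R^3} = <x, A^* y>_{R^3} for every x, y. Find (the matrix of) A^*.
A^* = A^T =
[[1, 0, -3],
 [0, -3, 3],
 [-3, 3, -3]]

For real matrices with standard dot products, the defining identity <Ax, y> = <x, A^* y> gives (Ax)^T y = x^T (A^*) y, i.e. x^T A^T y = x^T (A^*) y. Since this holds for all x, y, we must have A^* = A^T. Therefore
A^* =
[[1, 0, -3],
 [0, -3, 3],
 [-3, 3, -3]].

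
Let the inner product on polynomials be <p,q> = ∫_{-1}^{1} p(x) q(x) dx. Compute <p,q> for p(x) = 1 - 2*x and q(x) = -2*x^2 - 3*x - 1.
<p,q> = 2/3

Expand the product: p(x)·q(x) = 4*x^3 + 4*x^2 - x - 1.
∫_{-1}^{1} of each monomial x^k gives [2/(k+1) if k even, 0 if k odd]. Integrating term-by-term (or equivalently evaluating the antiderivative F(x) = x^4 + 4*x^3/3 - x^2/2 - x at the endpoints):
  F(1) − F(−1) = 5/6 − (1/6) = 2/3.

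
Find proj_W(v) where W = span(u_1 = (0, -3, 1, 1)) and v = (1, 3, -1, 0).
proj_W(v) = (0, 30/11, -10/11, -10/11)

Set up U = [u_1 | ... | u_1] ∈ R^(4×1). The projector onto W = col(U) is P = U (U^T U)^(-1) U^T.
Compute U^T U =
  [11],
and U^T v = (-10).
Solve U^T U · c = U^T v for the coefficients: c = (-10/11). The projection is proj_W(v) = U c.
Check: (v - proj_W(v)) · u_1 = 0  (should be 0).
Result: proj_W(v) = (0, 30/11, -10/11, -10/11).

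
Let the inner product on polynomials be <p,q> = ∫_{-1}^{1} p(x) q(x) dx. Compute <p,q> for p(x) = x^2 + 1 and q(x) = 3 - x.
<p,q> = 8

Expand the product: p(x)·q(x) = -x^3 + 3*x^2 - x + 3.
∫_{-1}^{1} of each monomial x^k gives [2/(k+1) if k even, 0 if k odd]. Integrating term-by-term (or equivalently evaluating the antiderivative F(x) = -x^4/4 + x^3 - x^2/2 + 3*x at the endpoints):
  F(1) − F(−1) = 13/4 − (-19/4) = 8.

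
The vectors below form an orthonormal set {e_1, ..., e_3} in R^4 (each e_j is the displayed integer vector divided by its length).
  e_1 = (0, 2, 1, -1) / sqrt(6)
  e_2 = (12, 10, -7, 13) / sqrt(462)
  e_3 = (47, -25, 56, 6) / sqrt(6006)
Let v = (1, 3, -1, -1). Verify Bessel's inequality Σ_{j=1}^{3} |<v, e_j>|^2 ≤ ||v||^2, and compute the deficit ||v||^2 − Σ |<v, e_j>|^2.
Σ |<v, e_j>|^2 = 132/13; ||v||^2 = 12; deficit = 24/13

Write each e_j = u_j / sqrt(<u_j, u_j>) where u_j is the displayed integer vector. Then <v, e_j> = <v, u_j> / sqrt(<u_j, u_j>), so |<v, e_j>|^2 = <v, u_j>^2 / <u_j, u_j>.
Coefficients: <v, e_1> = 6/sqrt(6), <v, e_2> = 36/sqrt(462), <v, e_3> = -90/sqrt(6006).
Square and sum: Σ |<v, e_j>|^2 = 132/13.
Compute ||v||^2 = v·v = 12.
Deficit = 12 − 132/13 = 24/13 ≥ 0, confirming Bessel's inequality. (The deficit equals ||v − Σ <v,e_j> e_j||^2, the squared distance from v to span{e_j}.)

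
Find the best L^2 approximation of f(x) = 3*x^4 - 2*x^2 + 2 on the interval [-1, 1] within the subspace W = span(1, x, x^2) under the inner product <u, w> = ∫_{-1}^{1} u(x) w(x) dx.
g(x) = 4*x^2/7 + 61/35

The best approximation g ∈ W is the orthogonal projection of f onto W. Writing g = a_0 + a_1 x + a_2 x^2, the coefficients solve the normal equations G · a = b where
  G_{ij} = <φ_i, φ_j> and b_i = <f, φ_i>, with φ_0 = 1, φ_1 = x, φ_2 = x^2.
G =
  [2, 0, 2/3]
  [0, 2/3, 0]
  [2/3, 0, 2/5],
b = (58/15, 0, 146/105).
Solving gives a_0 = 61/35, a_1 = 0, a_2 = 4/7, so
  g(x) = 4*x^2/7 + 61/35.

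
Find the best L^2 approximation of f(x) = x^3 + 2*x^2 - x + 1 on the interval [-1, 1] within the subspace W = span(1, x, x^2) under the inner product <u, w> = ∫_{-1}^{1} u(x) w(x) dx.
g(x) = 2*x^2 - 2*x/5 + 1

The best approximation g ∈ W is the orthogonal projection of f onto W. Writing g = a_0 + a_1 x + a_2 x^2, the coefficients solve the normal equations G · a = b where
  G_{ij} = <φ_i, φ_j> and b_i = <f, φ_i>, with φ_0 = 1, φ_1 = x, φ_2 = x^2.
G =
  [2, 0, 2/3]
  [0, 2/3, 0]
  [2/3, 0, 2/5],
b = (10/3, -4/15, 22/15).
Solving gives a_0 = 1, a_1 = -2/5, a_2 = 2, so
  g(x) = 2*x^2 - 2*x/5 + 1.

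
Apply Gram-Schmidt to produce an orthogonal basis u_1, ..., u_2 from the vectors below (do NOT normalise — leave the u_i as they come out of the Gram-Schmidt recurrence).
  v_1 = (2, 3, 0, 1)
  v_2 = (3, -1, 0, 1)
Orthogonal basis:
  u_1 = (2, 3, 0, 1)
  u_2 = (17/7, -13/7, 0, 5/7)

Apply the Gram-Schmidt recurrence
  u_1 = v_1
  u_i = v_i − Σ_{j<i} ((v_i · u_j) / (u_j · u_j)) · u_j.

Step by step this gives:
  u_1 = (2, 3, 0, 1)
  u_2 = (17/7, -13/7, 0, 5/7)

Orthogonality check:
  u_2 · u_1 = 0 (should be 0)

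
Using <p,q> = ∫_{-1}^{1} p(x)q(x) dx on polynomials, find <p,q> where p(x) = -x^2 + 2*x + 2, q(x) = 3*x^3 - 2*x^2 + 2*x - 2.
<p,q> = -52/15

Expand the product: p(x)·q(x) = -3*x^5 + 8*x^4 + 2*x^2 - 4.
∫_{-1}^{1} of each monomial x^k gives [2/(k+1) if k even, 0 if k odd]. Integrating term-by-term (or equivalently evaluating the antiderivative F(x) = -x^6/2 + 8*x^5/5 + 2*x^3/3 - 4*x at the endpoints):
  F(1) − F(−1) = -67/30 − (37/30) = -52/15.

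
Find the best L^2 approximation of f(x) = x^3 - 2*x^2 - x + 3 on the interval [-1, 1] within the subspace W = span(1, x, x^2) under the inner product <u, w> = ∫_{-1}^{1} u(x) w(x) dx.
g(x) = -2*x^2 - 2*x/5 + 3

The best approximation g ∈ W is the orthogonal projection of f onto W. Writing g = a_0 + a_1 x + a_2 x^2, the coefficients solve the normal equations G · a = b where
  G_{ij} = <φ_i, φ_j> and b_i = <f, φ_i>, with φ_0 = 1, φ_1 = x, φ_2 = x^2.
G =
  [2, 0, 2/3]
  [0, 2/3, 0]
  [2/3, 0, 2/5],
b = (14/3, -4/15, 6/5).
Solving gives a_0 = 3, a_1 = -2/5, a_2 = -2, so
  g(x) = -2*x^2 - 2*x/5 + 3.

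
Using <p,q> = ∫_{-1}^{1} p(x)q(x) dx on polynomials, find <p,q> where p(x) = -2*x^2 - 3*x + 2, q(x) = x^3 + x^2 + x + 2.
<p,q> = 8/3

Expand the product: p(x)·q(x) = -2*x^5 - 5*x^4 - 3*x^3 - 5*x^2 - 4*x + 4.
∫_{-1}^{1} of each monomial x^k gives [2/(k+1) if k even, 0 if k odd]. Integrating term-by-term (or equivalently evaluating the antiderivative F(x) = -x^6/3 - x^5 - 3*x^4/4 - 5*x^3/3 - 2*x^2 + 4*x at the endpoints):
  F(1) − F(−1) = -7/4 − (-53/12) = 8/3.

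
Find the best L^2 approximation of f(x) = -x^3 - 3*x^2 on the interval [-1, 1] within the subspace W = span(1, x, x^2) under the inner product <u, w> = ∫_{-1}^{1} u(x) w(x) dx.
g(x) = -3*x^2 - 3*x/5

The best approximation g ∈ W is the orthogonal projection of f onto W. Writing g = a_0 + a_1 x + a_2 x^2, the coefficients solve the normal equations G · a = b where
  G_{ij} = <φ_i, φ_j> and b_i = <f, φ_i>, with φ_0 = 1, φ_1 = x, φ_2 = x^2.
G =
  [2, 0, 2/3]
  [0, 2/3, 0]
  [2/3, 0, 2/5],
b = (-2, -2/5, -6/5).
Solving gives a_0 = 0, a_1 = -3/5, a_2 = -3, so
  g(x) = -3*x^2 - 3*x/5.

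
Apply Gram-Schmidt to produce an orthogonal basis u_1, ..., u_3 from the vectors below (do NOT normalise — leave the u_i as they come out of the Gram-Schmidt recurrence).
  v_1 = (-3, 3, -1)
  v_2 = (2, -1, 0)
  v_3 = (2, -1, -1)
Orthogonal basis:
  u_1 = (-3, 3, -1)
  u_2 = (11/19, 8/19, -9/19)
  u_3 = (-3/14, -3/7, -9/14)

Apply the Gram-Schmidt recurrence
  u_1 = v_1
  u_i = v_i − Σ_{j<i} ((v_i · u_j) / (u_j · u_j)) · u_j.

Step by step this gives:
  u_1 = (-3, 3, -1)
  u_2 = (11/19, 8/19, -9/19)
  u_3 = (-3/14, -3/7, -9/14)

Orthogonality check:
  u_2 · u_1 = 0 (should be 0)
  u_3 · u_1 = 0 (should be 0)
  u_3 · u_2 = 0 (should be 0)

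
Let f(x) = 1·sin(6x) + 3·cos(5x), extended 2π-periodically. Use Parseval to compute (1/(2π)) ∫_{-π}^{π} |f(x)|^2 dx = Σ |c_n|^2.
Σ |c_n|^2 = 5

Expand |f|^2 and use orthogonality of {sin(nx), cos(mx)} on [-π, π]:
  ∫_{-π}^{π} sin(nx)^2 dx = π, ∫ cos(mx)^2 dx = π, and cross terms integrate to 0.
So ∫_{-π}^{π} f(x)^2 dx = 1^2 · π + 3^2 · π = (1 + 9)π.
Divide by 2π: (1 + 9)/2 = 5.
By Parseval, this equals Σ |c_n|^2.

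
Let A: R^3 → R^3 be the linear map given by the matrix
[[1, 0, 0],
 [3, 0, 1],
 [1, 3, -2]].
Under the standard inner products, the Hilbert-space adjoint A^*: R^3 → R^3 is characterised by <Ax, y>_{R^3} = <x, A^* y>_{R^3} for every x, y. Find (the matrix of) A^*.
A^* = A^T =
[[1, 3, 1],
 [0, 0, 3],
 [0, 1, -2]]

For real matrices with standard dot products, the defining identity <Ax, y> = <x, A^* y> gives (Ax)^T y = x^T (A^*) y, i.e. x^T A^T y = x^T (A^*) y. Since this holds for all x, y, we must have A^* = A^T. Therefore
A^* =
[[1, 3, 1],
 [0, 0, 3],
 [0, 1, -2]].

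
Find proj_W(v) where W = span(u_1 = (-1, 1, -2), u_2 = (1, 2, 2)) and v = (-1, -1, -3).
proj_W(v) = (-7/5, -1, -14/5)

Set up U = [u_1 | ... | u_2] ∈ R^(3×2). The projector onto W = col(U) is P = U (U^T U)^(-1) U^T.
Compute U^T U =
  [6, -3]
  [-3, 9],
and U^T v = (6, -9).
Solve U^T U · c = U^T v for the coefficients: c = (3/5, -4/5). The projection is proj_W(v) = U c.
Check: (v - proj_W(v)) · u_1 = 0  (should be 0).
Check: (v - proj_W(v)) · u_2 = 0  (should be 0).
Result: proj_W(v) = (-7/5, -1, -14/5).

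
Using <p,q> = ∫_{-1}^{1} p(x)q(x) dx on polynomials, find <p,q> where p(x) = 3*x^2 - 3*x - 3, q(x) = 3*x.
<p,q> = -6

Expand the product: p(x)·q(x) = 9*x^3 - 9*x^2 - 9*x.
∫_{-1}^{1} of each monomial x^k gives [2/(k+1) if k even, 0 if k odd]. Integrating term-by-term (or equivalently evaluating the antiderivative F(x) = 9*x^4/4 - 3*x^3 - 9*x^2/2 at the endpoints):
  F(1) − F(−1) = -21/4 − (3/4) = -6.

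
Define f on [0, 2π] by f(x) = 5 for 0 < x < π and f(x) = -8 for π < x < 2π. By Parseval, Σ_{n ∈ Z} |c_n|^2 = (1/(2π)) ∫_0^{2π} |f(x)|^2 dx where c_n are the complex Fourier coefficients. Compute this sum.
Σ |c_n|^2 = 89/2

Parseval equates the L^2 energy of f (normalised by 1/(2π)) with the ℓ^2 sum of its Fourier coefficients: (1/(2π)) ∫_0^{2π} |f|^2 = Σ |c_n|^2.
Compute the left side: (1/(2π)) [∫_0^π 5^2 dx + ∫_π^{2π} (-8)^2 dx] = (1/(2π)) · (25π + 64π) = (25 + 64)/2 = 89/2.
So Σ_{n ∈ Z} |c_n|^2 = 89/2.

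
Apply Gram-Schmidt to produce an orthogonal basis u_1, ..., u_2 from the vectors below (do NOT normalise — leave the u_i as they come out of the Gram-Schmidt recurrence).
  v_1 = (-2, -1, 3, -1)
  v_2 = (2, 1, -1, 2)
Orthogonal basis:
  u_1 = (-2, -1, 3, -1)
  u_2 = (2/3, 1/3, 1, 4/3)

Apply the Gram-Schmidt recurrence
  u_1 = v_1
  u_i = v_i − Σ_{j<i} ((v_i · u_j) / (u_j · u_j)) · u_j.

Step by step this gives:
  u_1 = (-2, -1, 3, -1)
  u_2 = (2/3, 1/3, 1, 4/3)

Orthogonality check:
  u_2 · u_1 = 0 (should be 0)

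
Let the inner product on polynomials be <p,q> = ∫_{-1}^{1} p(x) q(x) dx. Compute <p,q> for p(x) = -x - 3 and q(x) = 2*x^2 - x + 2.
<p,q> = -46/3

Expand the product: p(x)·q(x) = -2*x^3 - 5*x^2 + x - 6.
∫_{-1}^{1} of each monomial x^k gives [2/(k+1) if k even, 0 if k odd]. Integrating term-by-term (or equivalently evaluating the antiderivative F(x) = -x^4/2 - 5*x^3/3 + x^2/2 - 6*x at the endpoints):
  F(1) − F(−1) = -23/3 − (23/3) = -46/3.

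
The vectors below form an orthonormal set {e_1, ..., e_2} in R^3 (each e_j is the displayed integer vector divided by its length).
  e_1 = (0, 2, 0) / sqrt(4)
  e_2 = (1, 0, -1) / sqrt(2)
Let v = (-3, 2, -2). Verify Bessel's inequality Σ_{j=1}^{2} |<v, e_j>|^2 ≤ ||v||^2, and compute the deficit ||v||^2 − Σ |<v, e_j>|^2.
Σ |<v, e_j>|^2 = 9/2; ||v||^2 = 17; deficit = 25/2

Write each e_j = u_j / sqrt(<u_j, u_j>) where u_j is the displayed integer vector. Then <v, e_j> = <v, u_j> / sqrt(<u_j, u_j>), so |<v, e_j>|^2 = <v, u_j>^2 / <u_j, u_j>.
Coefficients: <v, e_1> = 4/sqrt(4), <v, e_2> = -1/sqrt(2).
Square and sum: Σ |<v, e_j>|^2 = 9/2.
Compute ||v||^2 = v·v = 17.
Deficit = 17 − 9/2 = 25/2 ≥ 0, confirming Bessel's inequality. (The deficit equals ||v − Σ <v,e_j> e_j||^2, the squared distance from v to span{e_j}.)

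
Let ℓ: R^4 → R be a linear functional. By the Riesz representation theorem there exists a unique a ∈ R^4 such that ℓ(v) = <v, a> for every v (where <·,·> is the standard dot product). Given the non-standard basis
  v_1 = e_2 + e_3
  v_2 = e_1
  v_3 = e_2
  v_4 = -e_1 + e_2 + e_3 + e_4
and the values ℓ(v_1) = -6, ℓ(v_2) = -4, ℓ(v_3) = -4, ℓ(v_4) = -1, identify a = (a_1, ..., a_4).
a = (-4, -4, -2, 1)

Write a = (a_1, ..., a_4) in the standard basis. For each basis vector v_i, ℓ(v_i) = <v_i, a> is a linear equation in the a_j's. Collect the n equations into a matrix system V a = ℓ, where row i of V is v_i (expressed in the standard basis). Since V is invertible (lower-triangular with 1s on the diagonal, up to permutation), solve by back-substitution:
  V =
[[0, 1, 1, 0],
 [1, 0, 0, 0],
 [0, 1, 0, 0],
 [-1, 1, 1, 1]]
  V a = (-6, -4, -4, -1)
Solving gives a = (-4, -4, -2, 1).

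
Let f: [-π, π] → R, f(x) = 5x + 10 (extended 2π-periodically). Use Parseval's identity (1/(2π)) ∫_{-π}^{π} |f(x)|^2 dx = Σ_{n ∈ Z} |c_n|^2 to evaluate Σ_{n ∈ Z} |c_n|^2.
Σ |c_n|^2 = 25π^2/3 + 100

Expand and integrate term by term over [-π, π]:
  ∫ (5x)^2 dx = 25·(2π^3/3); ∫ 2·5·(10)·x dx = 0 (odd integrand); ∫ 10^2 dx = 100·2π.
So (1/(2π)) ∫_{-π}^{π} (5x + 10)^2 dx = 25π^2/3 + 100 = 25π^2/3 + 100.
Parseval ⇒ Σ |c_n|^2 = 25π^2/3 + 100.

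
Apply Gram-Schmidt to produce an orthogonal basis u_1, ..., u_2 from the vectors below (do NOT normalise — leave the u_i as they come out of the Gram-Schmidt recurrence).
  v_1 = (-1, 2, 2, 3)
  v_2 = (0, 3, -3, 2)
Orthogonal basis:
  u_1 = (-1, 2, 2, 3)
  u_2 = (1/3, 7/3, -11/3, 1)

Apply the Gram-Schmidt recurrence
  u_1 = v_1
  u_i = v_i − Σ_{j<i} ((v_i · u_j) / (u_j · u_j)) · u_j.

Step by step this gives:
  u_1 = (-1, 2, 2, 3)
  u_2 = (1/3, 7/3, -11/3, 1)

Orthogonality check:
  u_2 · u_1 = 0 (should be 0)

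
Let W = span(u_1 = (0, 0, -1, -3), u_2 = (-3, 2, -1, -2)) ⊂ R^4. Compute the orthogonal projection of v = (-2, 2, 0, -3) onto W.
proj_W(v) = (-291/131, 194/131, -147/131, -344/131)

Set up U = [u_1 | ... | u_2] ∈ R^(4×2). The projector onto W = col(U) is P = U (U^T U)^(-1) U^T.
Compute U^T U =
  [10, 7]
  [7, 18],
and U^T v = (9, 16).
Solve U^T U · c = U^T v for the coefficients: c = (50/131, 97/131). The projection is proj_W(v) = U c.
Check: (v - proj_W(v)) · u_1 = 0  (should be 0).
Check: (v - proj_W(v)) · u_2 = 0  (should be 0).
Result: proj_W(v) = (-291/131, 194/131, -147/131, -344/131).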